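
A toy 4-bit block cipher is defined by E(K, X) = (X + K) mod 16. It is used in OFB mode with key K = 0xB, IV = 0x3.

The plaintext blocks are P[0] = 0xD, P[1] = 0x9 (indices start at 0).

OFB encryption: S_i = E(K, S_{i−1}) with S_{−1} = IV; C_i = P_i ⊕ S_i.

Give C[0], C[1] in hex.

C[0] = 0x3, C[1] = 0x0

C[0]: S = E(K, 0x3) = 0xE; 0xD ⊕ 0xE = 0x3.
C[1]: S = E(K, 0xE) = 0x9; 0x9 ⊕ 0x9 = 0x0.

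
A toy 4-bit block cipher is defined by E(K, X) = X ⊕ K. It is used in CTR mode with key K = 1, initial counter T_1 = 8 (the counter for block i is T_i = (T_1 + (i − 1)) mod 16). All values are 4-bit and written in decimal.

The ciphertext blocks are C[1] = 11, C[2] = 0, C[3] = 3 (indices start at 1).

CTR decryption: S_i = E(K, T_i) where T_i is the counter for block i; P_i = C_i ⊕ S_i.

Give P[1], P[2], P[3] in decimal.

P[1]: T = 8, S = E(K, T) = 9; 11 ⊕ 9 = 2.
P[2]: T = 9, S = E(K, T) = 8; 0 ⊕ 8 = 8.
P[3]: T = 10, S = E(K, T) = 11; 3 ⊕ 11 = 8.

P[1] = 2, P[2] = 8, P[3] = 8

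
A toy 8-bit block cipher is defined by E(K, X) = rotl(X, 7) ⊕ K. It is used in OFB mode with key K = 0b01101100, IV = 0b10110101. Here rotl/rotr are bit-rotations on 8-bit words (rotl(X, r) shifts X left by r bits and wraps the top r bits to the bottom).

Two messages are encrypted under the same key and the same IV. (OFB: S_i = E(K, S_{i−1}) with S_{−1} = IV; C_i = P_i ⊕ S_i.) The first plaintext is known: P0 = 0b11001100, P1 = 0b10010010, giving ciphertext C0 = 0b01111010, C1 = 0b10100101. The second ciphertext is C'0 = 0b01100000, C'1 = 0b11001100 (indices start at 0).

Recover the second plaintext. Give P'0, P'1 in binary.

P'0 = 0b11010110, P'1 = 0b11111011

In OFB with a reused IV, both messages share the same keystream S_i, so C_i ⊕ C'_i = P_i ⊕ P'_i and thus P'_i = P_i ⊕ C_i ⊕ C'_i.
P'0: 0b11001100 ⊕ 0b01111010 ⊕ 0b01100000 = 0b11010110.
P'1: 0b10010010 ⊕ 0b10100101 ⊕ 0b11001100 = 0b11111011.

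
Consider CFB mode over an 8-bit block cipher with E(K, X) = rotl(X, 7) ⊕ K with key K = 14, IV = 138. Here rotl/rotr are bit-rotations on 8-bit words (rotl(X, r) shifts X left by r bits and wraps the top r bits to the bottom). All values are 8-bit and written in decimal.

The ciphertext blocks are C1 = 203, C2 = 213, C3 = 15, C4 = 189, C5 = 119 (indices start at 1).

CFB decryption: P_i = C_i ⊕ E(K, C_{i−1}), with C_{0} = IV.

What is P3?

P3 = 235

P3: E(K, 213) = 228; 15 ⊕ 228 = 235.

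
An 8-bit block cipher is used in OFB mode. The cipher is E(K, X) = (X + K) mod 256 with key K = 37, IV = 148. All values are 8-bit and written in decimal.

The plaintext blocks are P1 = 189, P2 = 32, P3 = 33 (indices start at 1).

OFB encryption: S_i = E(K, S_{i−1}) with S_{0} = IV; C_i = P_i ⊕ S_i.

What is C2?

C1: S = E(K, 148) = 185; 189 ⊕ 185 = 4.
C2: S = E(K, 185) = 222; 32 ⊕ 222 = 254.

C2 = 254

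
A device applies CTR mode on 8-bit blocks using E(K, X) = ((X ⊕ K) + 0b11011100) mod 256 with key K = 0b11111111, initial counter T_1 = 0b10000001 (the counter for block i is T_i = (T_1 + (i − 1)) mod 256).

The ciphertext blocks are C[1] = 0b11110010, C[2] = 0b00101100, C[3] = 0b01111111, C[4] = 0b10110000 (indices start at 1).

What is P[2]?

P[2] = 0b01110101

CTR decryption: S_i = E(K, T_i) where T_i is the counter for block i; P_i = C_i ⊕ S_i.
P[2]: T = 0b10000010, S = E(K, T) = 0b01011001; 0b00101100 ⊕ 0b01011001 = 0b01110101.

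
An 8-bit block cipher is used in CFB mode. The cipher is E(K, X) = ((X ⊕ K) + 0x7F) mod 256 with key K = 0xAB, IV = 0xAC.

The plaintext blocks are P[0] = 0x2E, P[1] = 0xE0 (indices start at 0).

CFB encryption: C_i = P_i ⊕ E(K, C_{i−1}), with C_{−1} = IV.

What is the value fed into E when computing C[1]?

C[0]: E(K, 0xAC) = 0x86; 0x2E ⊕ 0x86 = 0xA8.
C[1]: E(K, 0xA8) = 0x82; 0xE0 ⊕ 0x82 = 0x62.
So the input to E for block [1] is 0xA8.

0xA8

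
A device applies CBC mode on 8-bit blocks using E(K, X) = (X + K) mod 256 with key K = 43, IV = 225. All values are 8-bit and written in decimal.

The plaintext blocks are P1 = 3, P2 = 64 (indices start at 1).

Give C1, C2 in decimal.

C1 = 13, C2 = 120

CBC encryption: C_i = E(K, P_i ⊕ C_{i−1}), with C_{0} = IV.
C1: P1 ⊕ 225 = 226; E(K, 226) = 13.
C2: P2 ⊕ 13 = 77; E(K, 77) = 120.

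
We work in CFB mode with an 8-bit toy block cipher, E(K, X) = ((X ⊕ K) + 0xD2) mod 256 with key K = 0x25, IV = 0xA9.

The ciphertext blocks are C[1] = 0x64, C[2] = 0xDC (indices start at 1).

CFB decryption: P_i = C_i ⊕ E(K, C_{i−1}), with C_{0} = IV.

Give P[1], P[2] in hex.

P[1]: E(K, 0xA9) = 0x5E; 0x64 ⊕ 0x5E = 0x3A.
P[2]: E(K, 0x64) = 0x13; 0xDC ⊕ 0x13 = 0xCF.

P[1] = 0x3A, P[2] = 0xCF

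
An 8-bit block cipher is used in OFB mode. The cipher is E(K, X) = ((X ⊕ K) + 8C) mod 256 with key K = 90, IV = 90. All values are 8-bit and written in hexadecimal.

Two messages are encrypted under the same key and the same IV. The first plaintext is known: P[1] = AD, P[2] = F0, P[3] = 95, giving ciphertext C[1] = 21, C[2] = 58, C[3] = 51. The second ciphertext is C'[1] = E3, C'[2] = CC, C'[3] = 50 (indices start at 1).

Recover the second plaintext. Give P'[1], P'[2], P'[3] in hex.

P'[1] = 6F, P'[2] = 64, P'[3] = 94

In OFB with a reused IV, both messages share the same keystream S_i, so C_i ⊕ C'_i = P_i ⊕ P'_i and thus P'_i = P_i ⊕ C_i ⊕ C'_i.
P'[1]: AD ⊕ 21 ⊕ E3 = 6F.
P'[2]: F0 ⊕ 58 ⊕ CC = 64.
P'[3]: 95 ⊕ 51 ⊕ 50 = 94.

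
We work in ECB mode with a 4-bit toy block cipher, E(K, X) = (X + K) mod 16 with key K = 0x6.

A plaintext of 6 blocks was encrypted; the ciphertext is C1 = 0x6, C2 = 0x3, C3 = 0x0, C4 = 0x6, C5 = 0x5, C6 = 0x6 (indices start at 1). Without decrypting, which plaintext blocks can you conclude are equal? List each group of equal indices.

P1 = P4 = P6

ECB encrypts each block independently with the same key, so equal ciphertext blocks imply equal plaintext blocks.
C1 = C4 = C6 = 0x6, so P1 = P4 = P6.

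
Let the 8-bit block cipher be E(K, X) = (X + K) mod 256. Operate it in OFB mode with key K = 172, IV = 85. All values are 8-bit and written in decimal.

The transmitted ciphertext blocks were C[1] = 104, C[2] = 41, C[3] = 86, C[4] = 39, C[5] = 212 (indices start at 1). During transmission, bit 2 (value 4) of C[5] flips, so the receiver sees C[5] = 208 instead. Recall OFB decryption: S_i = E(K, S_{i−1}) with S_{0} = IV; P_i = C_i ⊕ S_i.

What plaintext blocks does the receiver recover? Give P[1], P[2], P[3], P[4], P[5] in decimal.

P[1] = 105, P[2] = 132, P[3] = 15, P[4] = 34, P[5] = 97

Only C[5] changed, to 208. In OFB, a change in C_i flips the same bit in P_i only; the keystream is unaffected. Decrypting the received ciphertext:
P[1]: S = E(K, 85) = 1; 104 ⊕ 1 = 105.
P[2]: S = E(K, 1) = 173; 41 ⊕ 173 = 132.
P[3]: S = E(K, 173) = 89; 86 ⊕ 89 = 15.
P[4]: S = E(K, 89) = 5; 39 ⊕ 5 = 34.
P[5]: S = E(K, 5) = 177; 208 ⊕ 177 = 97.
Blocks that differ from the original plaintext: P[5].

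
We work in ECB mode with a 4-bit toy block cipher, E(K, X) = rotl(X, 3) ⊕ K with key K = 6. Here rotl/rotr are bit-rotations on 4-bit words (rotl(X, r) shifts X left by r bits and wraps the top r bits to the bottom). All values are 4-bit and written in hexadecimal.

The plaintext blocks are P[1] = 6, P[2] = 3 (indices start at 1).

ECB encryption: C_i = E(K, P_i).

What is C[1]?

C[1]: E(K, 6) = 5.

C[1] = 5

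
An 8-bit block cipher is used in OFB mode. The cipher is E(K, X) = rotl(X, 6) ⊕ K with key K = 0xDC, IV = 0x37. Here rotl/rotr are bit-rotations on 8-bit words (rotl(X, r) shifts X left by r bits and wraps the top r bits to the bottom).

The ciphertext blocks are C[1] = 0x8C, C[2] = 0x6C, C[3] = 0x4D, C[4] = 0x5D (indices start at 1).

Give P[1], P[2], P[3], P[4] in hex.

OFB decryption: S_i = E(K, S_{i−1}) with S_{0} = IV; P_i = C_i ⊕ S_i.
P[1]: S = E(K, 0x37) = 0x11; 0x8C ⊕ 0x11 = 0x9D.
P[2]: S = E(K, 0x11) = 0x98; 0x6C ⊕ 0x98 = 0xF4.
P[3]: S = E(K, 0x98) = 0xFA; 0x4D ⊕ 0xFA = 0xB7.
P[4]: S = E(K, 0xFA) = 0x62; 0x5D ⊕ 0x62 = 0x3F.

P[1] = 0x9D, P[2] = 0xF4, P[3] = 0xB7, P[4] = 0x3F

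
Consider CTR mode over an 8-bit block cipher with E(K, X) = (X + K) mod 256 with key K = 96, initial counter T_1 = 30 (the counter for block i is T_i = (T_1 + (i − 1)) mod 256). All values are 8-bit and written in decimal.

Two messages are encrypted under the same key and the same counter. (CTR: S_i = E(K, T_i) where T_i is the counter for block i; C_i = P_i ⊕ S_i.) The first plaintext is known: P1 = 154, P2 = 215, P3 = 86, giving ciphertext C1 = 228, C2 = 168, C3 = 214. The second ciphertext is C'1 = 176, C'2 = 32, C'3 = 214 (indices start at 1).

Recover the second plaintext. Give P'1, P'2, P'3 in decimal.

P'1 = 206, P'2 = 95, P'3 = 86

In CTR with a reused counter, both messages share the same keystream S_i, so C_i ⊕ C'_i = P_i ⊕ P'_i and thus P'_i = P_i ⊕ C_i ⊕ C'_i.
P'1: 154 ⊕ 228 ⊕ 176 = 206.
P'2: 215 ⊕ 168 ⊕ 32 = 95.
P'3: 86 ⊕ 214 ⊕ 214 = 86.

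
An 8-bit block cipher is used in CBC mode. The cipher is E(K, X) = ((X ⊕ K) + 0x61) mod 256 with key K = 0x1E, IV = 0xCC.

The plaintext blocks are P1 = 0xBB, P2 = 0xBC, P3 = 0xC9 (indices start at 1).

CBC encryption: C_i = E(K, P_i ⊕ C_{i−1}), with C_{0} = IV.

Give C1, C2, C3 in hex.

C1 = 0xCA, C2 = 0xC9, C3 = 0x7F

C1: P1 ⊕ 0xCC = 0x77; E(K, 0x77) = 0xCA.
C2: P2 ⊕ 0xCA = 0x76; E(K, 0x76) = 0xC9.
C3: P3 ⊕ 0xC9 = 0x00; E(K, 0x00) = 0x7F.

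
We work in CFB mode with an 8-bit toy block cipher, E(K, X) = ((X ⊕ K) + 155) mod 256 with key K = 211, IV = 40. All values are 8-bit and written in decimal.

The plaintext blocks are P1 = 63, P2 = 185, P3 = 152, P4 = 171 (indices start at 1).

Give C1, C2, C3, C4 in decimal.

CFB encryption: C_i = P_i ⊕ E(K, C_{i−1}), with C_{0} = IV.
C1: E(K, 40) = 150; 63 ⊕ 150 = 169.
C2: E(K, 169) = 21; 185 ⊕ 21 = 172.
C3: E(K, 172) = 26; 152 ⊕ 26 = 130.
C4: E(K, 130) = 236; 171 ⊕ 236 = 71.

C1 = 169, C2 = 172, C3 = 130, C4 = 71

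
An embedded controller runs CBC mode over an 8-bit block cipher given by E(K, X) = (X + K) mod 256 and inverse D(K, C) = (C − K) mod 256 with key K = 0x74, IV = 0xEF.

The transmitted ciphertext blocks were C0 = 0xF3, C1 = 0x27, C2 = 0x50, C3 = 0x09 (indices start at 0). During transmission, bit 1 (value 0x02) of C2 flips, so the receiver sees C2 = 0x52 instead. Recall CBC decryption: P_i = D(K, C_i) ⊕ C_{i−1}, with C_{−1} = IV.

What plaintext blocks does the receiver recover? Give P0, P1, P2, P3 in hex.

Only C2 changed, to 0x52. In CBC, a change in C_i garbles P_i and flips the same bit in P_{i+1}. Decrypting the received ciphertext:
P0: D(K, 0xF3) = 0x7F; 0x7F ⊕ 0xEF = 0x90.
P1: D(K, 0x27) = 0xB3; 0xB3 ⊕ 0xF3 = 0x40.
P2: D(K, 0x52) = 0xDE; 0xDE ⊕ 0x27 = 0xF9.
P3: D(K, 0x09) = 0x95; 0x95 ⊕ 0x52 = 0xC7.
Blocks that differ from the original plaintext: P2, P3.

P0 = 0x90, P1 = 0x40, P2 = 0xF9, P3 = 0xC7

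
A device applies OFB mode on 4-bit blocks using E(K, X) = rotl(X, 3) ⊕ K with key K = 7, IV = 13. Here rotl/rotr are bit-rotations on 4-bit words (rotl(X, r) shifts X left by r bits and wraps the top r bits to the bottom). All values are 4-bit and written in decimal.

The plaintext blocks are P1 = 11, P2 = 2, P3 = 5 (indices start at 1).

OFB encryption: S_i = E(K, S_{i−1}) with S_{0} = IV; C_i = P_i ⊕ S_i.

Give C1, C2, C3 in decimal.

C1: S = E(K, 13) = 9; 11 ⊕ 9 = 2.
C2: S = E(K, 9) = 11; 2 ⊕ 11 = 9.
C3: S = E(K, 11) = 10; 5 ⊕ 10 = 15.

C1 = 2, C2 = 9, C3 = 15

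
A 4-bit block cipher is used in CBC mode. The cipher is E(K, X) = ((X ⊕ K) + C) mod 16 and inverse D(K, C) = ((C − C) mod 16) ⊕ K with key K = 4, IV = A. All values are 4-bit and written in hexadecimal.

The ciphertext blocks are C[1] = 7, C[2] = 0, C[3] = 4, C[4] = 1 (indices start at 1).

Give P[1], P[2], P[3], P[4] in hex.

P[1] = 5, P[2] = 7, P[3] = C, P[4] = 5

CBC decryption: P_i = D(K, C_i) ⊕ C_{i−1}, with C_{0} = IV.
P[1]: D(K, 7) = F; F ⊕ A = 5.
P[2]: D(K, 0) = 0; 0 ⊕ 7 = 7.
P[3]: D(K, 4) = C; C ⊕ 0 = C.
P[4]: D(K, 1) = 1; 1 ⊕ 4 = 5.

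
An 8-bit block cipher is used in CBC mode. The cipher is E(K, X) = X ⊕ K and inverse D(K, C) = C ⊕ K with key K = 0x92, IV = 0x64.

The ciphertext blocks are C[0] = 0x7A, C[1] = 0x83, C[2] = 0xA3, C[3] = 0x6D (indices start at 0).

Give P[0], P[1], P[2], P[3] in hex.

P[0] = 0x8C, P[1] = 0x6B, P[2] = 0xB2, P[3] = 0x5C

CBC decryption: P_i = D(K, C_i) ⊕ C_{i−1}, with C_{−1} = IV.
P[0]: D(K, 0x7A) = 0xE8; 0xE8 ⊕ 0x64 = 0x8C.
P[1]: D(K, 0x83) = 0x11; 0x11 ⊕ 0x7A = 0x6B.
P[2]: D(K, 0xA3) = 0x31; 0x31 ⊕ 0x83 = 0xB2.
P[3]: D(K, 0x6D) = 0xFF; 0xFF ⊕ 0xA3 = 0x5C.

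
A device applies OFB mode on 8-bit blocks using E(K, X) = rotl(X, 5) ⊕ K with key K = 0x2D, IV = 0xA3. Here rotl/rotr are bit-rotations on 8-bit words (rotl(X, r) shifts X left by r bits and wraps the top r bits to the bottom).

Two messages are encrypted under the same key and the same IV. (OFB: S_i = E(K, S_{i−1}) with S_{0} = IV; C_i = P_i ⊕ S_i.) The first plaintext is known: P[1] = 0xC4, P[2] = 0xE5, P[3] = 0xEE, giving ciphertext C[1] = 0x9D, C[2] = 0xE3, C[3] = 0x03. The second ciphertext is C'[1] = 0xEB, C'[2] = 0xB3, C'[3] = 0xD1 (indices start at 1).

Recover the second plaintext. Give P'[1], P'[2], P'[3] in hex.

P'[1] = 0xB2, P'[2] = 0xB5, P'[3] = 0x3C

In OFB with a reused IV, both messages share the same keystream S_i, so C_i ⊕ C'_i = P_i ⊕ P'_i and thus P'_i = P_i ⊕ C_i ⊕ C'_i.
P'[1]: 0xC4 ⊕ 0x9D ⊕ 0xEB = 0xB2.
P'[2]: 0xE5 ⊕ 0xE3 ⊕ 0xB3 = 0xB5.
P'[3]: 0xEE ⊕ 0x03 ⊕ 0xD1 = 0x3C.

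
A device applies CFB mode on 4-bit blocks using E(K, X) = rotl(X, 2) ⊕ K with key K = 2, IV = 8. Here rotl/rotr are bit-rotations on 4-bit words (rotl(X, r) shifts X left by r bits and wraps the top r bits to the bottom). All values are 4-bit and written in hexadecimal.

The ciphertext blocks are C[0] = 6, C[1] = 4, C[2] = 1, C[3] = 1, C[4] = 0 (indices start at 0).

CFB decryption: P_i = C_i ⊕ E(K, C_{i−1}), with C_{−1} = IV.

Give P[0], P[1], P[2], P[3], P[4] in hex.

P[0] = 6, P[1] = F, P[2] = 2, P[3] = 7, P[4] = 6

P[0]: E(K, 8) = 0; 6 ⊕ 0 = 6.
P[1]: E(K, 6) = B; 4 ⊕ B = F.
P[2]: E(K, 4) = 3; 1 ⊕ 3 = 2.
P[3]: E(K, 1) = 6; 1 ⊕ 6 = 7.
P[4]: E(K, 1) = 6; 0 ⊕ 6 = 6.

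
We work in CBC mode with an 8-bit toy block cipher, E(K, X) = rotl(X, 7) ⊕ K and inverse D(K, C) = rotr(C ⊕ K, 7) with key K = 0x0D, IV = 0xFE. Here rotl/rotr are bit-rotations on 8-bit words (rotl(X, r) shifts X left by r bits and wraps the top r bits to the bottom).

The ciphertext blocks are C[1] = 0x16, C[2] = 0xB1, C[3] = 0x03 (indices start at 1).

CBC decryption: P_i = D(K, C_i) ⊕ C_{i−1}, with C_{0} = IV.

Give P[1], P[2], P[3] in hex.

P[1]: D(K, 0x16) = 0x36; 0x36 ⊕ 0xFE = 0xC8.
P[2]: D(K, 0xB1) = 0x79; 0x79 ⊕ 0x16 = 0x6F.
P[3]: D(K, 0x03) = 0x1C; 0x1C ⊕ 0xB1 = 0xAD.

P[1] = 0xC8, P[2] = 0x6F, P[3] = 0xAD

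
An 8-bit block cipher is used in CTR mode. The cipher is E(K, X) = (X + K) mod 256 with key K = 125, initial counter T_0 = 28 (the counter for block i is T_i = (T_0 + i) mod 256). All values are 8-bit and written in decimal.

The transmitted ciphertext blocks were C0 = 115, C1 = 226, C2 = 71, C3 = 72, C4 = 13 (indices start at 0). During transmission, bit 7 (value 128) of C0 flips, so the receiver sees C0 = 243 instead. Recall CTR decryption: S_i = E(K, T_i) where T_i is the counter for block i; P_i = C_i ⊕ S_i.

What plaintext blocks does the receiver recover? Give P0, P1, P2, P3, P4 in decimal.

P0 = 106, P1 = 120, P2 = 220, P3 = 212, P4 = 144

Only C0 changed, to 243. In CTR, a change in C_i flips the same bit in P_i only; the keystream is unaffected. Decrypting the received ciphertext:
P0: T = 28, S = E(K, T) = 153; 243 ⊕ 153 = 106.
P1: T = 29, S = E(K, T) = 154; 226 ⊕ 154 = 120.
P2: T = 30, S = E(K, T) = 155; 71 ⊕ 155 = 220.
P3: T = 31, S = E(K, T) = 156; 72 ⊕ 156 = 212.
P4: T = 32, S = E(K, T) = 157; 13 ⊕ 157 = 144.
Blocks that differ from the original plaintext: P0.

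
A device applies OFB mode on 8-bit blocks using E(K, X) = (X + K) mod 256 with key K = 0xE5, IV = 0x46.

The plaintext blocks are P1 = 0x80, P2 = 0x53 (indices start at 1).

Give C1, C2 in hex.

C1 = 0xAB, C2 = 0x43

OFB encryption: S_i = E(K, S_{i−1}) with S_{0} = IV; C_i = P_i ⊕ S_i.
C1: S = E(K, 0x46) = 0x2B; 0x80 ⊕ 0x2B = 0xAB.
C2: S = E(K, 0x2B) = 0x10; 0x53 ⊕ 0x10 = 0x43.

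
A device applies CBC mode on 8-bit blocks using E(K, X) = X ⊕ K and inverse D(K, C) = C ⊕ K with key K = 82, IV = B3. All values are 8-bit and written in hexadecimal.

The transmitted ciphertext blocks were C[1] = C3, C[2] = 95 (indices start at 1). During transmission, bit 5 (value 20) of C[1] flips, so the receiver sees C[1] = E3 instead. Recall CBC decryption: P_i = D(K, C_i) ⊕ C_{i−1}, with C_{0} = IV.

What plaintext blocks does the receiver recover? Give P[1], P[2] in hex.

Only C[1] changed, to E3. In CBC, a change in C_i garbles P_i and flips the same bit in P_{i+1}. Decrypting the received ciphertext:
P[1]: D(K, E3) = 61; 61 ⊕ B3 = D2.
P[2]: D(K, 95) = 17; 17 ⊕ E3 = F4.
Blocks that differ from the original plaintext: P[1], P[2].

P[1] = D2, P[2] = F4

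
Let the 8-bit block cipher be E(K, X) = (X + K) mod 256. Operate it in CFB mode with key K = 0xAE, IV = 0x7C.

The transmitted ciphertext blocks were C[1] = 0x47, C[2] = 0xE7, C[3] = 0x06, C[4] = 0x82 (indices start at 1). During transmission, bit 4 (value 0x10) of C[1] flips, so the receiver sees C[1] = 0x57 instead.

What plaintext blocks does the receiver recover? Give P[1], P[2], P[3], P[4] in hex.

P[1] = 0x7D, P[2] = 0xE2, P[3] = 0x93, P[4] = 0x36

CFB decryption: P_i = C_i ⊕ E(K, C_{i−1}), with C_{0} = IV.
Only C[1] changed, to 0x57. In CFB, a change in C_i flips the same bit in P_i and garbles P_{i+1}. Decrypting the received ciphertext:
P[1]: E(K, 0x7C) = 0x2A; 0x57 ⊕ 0x2A = 0x7D.
P[2]: E(K, 0x57) = 0x05; 0xE7 ⊕ 0x05 = 0xE2.
P[3]: E(K, 0xE7) = 0x95; 0x06 ⊕ 0x95 = 0x93.
P[4]: E(K, 0x06) = 0xB4; 0x82 ⊕ 0xB4 = 0x36.
Blocks that differ from the original plaintext: P[1], P[2].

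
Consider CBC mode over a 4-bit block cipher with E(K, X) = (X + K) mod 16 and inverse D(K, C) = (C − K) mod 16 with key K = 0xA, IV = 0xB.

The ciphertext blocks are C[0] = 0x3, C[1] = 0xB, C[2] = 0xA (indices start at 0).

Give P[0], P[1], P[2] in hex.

CBC decryption: P_i = D(K, C_i) ⊕ C_{i−1}, with C_{−1} = IV.
P[0]: D(K, 0x3) = 0x9; 0x9 ⊕ 0xB = 0x2.
P[1]: D(K, 0xB) = 0x1; 0x1 ⊕ 0x3 = 0x2.
P[2]: D(K, 0xA) = 0x0; 0x0 ⊕ 0xB = 0xB.

P[0] = 0x2, P[1] = 0x2, P[2] = 0xB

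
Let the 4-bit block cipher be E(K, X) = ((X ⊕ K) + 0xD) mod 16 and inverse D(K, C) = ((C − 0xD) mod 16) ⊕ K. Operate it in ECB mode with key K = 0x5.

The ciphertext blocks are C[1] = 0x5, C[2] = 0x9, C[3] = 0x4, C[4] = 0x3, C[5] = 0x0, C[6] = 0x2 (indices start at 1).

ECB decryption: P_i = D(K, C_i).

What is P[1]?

P[1]: D(K, 0x5) = 0xD.

P[1] = 0xD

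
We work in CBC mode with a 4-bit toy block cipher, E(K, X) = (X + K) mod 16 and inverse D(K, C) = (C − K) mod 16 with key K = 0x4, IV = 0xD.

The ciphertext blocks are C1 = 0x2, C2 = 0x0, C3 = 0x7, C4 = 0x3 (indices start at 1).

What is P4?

CBC decryption: P_i = D(K, C_i) ⊕ C_{i−1}, with C_{0} = IV.
P4: D(K, 0x3) = 0xF; 0xF ⊕ 0x7 = 0x8.

P4 = 0x8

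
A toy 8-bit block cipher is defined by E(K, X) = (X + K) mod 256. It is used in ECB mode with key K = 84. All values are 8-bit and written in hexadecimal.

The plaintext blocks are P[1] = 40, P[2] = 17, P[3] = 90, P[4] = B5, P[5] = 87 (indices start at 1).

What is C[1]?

ECB encryption: C_i = E(K, P_i).
C[1]: E(K, 40) = C4.

C[1] = C4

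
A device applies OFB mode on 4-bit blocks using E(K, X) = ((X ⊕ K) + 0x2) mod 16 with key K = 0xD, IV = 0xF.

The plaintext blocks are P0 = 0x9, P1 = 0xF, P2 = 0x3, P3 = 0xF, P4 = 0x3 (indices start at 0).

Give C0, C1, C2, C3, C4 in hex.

OFB encryption: S_i = E(K, S_{i−1}) with S_{−1} = IV; C_i = P_i ⊕ S_i.
C0: S = E(K, 0xF) = 0x4; 0x9 ⊕ 0x4 = 0xD.
C1: S = E(K, 0x4) = 0xB; 0xF ⊕ 0xB = 0x4.
C2: S = E(K, 0xB) = 0x8; 0x3 ⊕ 0x8 = 0xB.
C3: S = E(K, 0x8) = 0x7; 0xF ⊕ 0x7 = 0x8.
C4: S = E(K, 0x7) = 0xC; 0x3 ⊕ 0xC = 0xF.

C0 = 0xD, C1 = 0x4, C2 = 0xB, C3 = 0x8, C4 = 0xF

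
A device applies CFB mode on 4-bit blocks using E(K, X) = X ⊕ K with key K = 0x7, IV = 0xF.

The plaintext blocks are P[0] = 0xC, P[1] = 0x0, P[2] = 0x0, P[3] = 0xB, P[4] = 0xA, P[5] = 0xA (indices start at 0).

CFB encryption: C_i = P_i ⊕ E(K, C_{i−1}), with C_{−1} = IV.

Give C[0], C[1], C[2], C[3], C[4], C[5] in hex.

C[0] = 0x4, C[1] = 0x3, C[2] = 0x4, C[3] = 0x8, C[4] = 0x5, C[5] = 0x8

C[0]: E(K, 0xF) = 0x8; 0xC ⊕ 0x8 = 0x4.
C[1]: E(K, 0x4) = 0x3; 0x0 ⊕ 0x3 = 0x3.
C[2]: E(K, 0x3) = 0x4; 0x0 ⊕ 0x4 = 0x4.
C[3]: E(K, 0x4) = 0x3; 0xB ⊕ 0x3 = 0x8.
C[4]: E(K, 0x8) = 0xF; 0xA ⊕ 0xF = 0x5.
C[5]: E(K, 0x5) = 0x2; 0xA ⊕ 0x2 = 0x8.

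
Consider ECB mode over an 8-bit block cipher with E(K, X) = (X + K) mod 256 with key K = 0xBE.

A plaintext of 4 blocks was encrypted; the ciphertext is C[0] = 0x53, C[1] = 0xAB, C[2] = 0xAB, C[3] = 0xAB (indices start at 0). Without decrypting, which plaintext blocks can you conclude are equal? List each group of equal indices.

P[1] = P[2] = P[3]

ECB encrypts each block independently with the same key, so equal ciphertext blocks imply equal plaintext blocks.
C[1] = C[2] = C[3] = 0xAB, so P[1] = P[2] = P[3].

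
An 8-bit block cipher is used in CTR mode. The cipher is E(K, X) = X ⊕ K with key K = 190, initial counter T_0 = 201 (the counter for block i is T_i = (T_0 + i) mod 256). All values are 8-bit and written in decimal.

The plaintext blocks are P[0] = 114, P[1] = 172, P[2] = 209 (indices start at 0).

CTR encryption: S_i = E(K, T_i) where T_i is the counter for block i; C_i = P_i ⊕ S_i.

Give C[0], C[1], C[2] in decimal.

C[0] = 5, C[1] = 216, C[2] = 164

C[0]: T = 201, S = E(K, T) = 119; 114 ⊕ 119 = 5.
C[1]: T = 202, S = E(K, T) = 116; 172 ⊕ 116 = 216.
C[2]: T = 203, S = E(K, T) = 117; 209 ⊕ 117 = 164.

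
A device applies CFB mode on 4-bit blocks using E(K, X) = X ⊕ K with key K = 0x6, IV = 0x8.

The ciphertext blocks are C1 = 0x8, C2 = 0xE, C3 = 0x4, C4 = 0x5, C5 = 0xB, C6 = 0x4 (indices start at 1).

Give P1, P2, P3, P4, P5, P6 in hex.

P1 = 0x6, P2 = 0x0, P3 = 0xC, P4 = 0x7, P5 = 0x8, P6 = 0x9

CFB decryption: P_i = C_i ⊕ E(K, C_{i−1}), with C_{0} = IV.
P1: E(K, 0x8) = 0xE; 0x8 ⊕ 0xE = 0x6.
P2: E(K, 0x8) = 0xE; 0xE ⊕ 0xE = 0x0.
P3: E(K, 0xE) = 0x8; 0x4 ⊕ 0x8 = 0xC.
P4: E(K, 0x4) = 0x2; 0x5 ⊕ 0x2 = 0x7.
P5: E(K, 0x5) = 0x3; 0xB ⊕ 0x3 = 0x8.
P6: E(K, 0xB) = 0xD; 0x4 ⊕ 0xD = 0x9.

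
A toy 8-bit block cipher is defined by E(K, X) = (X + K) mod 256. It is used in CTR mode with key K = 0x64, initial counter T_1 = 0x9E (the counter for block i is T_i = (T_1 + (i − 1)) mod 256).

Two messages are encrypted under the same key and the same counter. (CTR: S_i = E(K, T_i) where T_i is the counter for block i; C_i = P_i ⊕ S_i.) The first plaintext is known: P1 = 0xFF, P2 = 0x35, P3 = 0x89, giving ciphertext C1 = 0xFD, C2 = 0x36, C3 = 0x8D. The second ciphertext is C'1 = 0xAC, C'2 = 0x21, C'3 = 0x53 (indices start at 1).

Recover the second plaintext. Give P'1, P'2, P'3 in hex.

P'1 = 0xAE, P'2 = 0x22, P'3 = 0x57

In CTR with a reused counter, both messages share the same keystream S_i, so C_i ⊕ C'_i = P_i ⊕ P'_i and thus P'_i = P_i ⊕ C_i ⊕ C'_i.
P'1: 0xFF ⊕ 0xFD ⊕ 0xAC = 0xAE.
P'2: 0x35 ⊕ 0x36 ⊕ 0x21 = 0x22.
P'3: 0x89 ⊕ 0x8D ⊕ 0x53 = 0x57.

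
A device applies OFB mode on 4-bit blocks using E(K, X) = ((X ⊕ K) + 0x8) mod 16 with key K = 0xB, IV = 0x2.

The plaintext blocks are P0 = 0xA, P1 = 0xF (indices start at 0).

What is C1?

C1 = 0xD

OFB encryption: S_i = E(K, S_{i−1}) with S_{−1} = IV; C_i = P_i ⊕ S_i.
C0: S = E(K, 0x2) = 0x1; 0xA ⊕ 0x1 = 0xB.
C1: S = E(K, 0x1) = 0x2; 0xF ⊕ 0x2 = 0xD.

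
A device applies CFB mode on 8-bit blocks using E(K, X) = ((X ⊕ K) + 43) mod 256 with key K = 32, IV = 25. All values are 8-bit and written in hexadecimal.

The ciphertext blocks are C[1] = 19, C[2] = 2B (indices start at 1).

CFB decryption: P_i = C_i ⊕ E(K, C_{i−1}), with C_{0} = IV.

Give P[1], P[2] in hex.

P[1] = 43, P[2] = 45

P[1]: E(K, 25) = 5A; 19 ⊕ 5A = 43.
P[2]: E(K, 19) = 6E; 2B ⊕ 6E = 45.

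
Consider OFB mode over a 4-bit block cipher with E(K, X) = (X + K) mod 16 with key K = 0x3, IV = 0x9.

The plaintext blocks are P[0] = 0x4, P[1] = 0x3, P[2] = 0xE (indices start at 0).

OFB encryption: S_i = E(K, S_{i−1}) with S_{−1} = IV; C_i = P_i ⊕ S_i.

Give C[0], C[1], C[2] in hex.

C[0] = 0x8, C[1] = 0xC, C[2] = 0xC

C[0]: S = E(K, 0x9) = 0xC; 0x4 ⊕ 0xC = 0x8.
C[1]: S = E(K, 0xC) = 0xF; 0x3 ⊕ 0xF = 0xC.
C[2]: S = E(K, 0xF) = 0x2; 0xE ⊕ 0x2 = 0xC.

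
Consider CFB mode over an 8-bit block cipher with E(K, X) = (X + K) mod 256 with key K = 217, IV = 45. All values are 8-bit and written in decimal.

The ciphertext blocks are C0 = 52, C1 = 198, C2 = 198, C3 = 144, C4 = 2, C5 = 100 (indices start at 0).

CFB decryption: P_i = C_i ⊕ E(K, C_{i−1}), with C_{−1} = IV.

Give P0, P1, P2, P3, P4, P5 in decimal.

P0 = 50, P1 = 203, P2 = 89, P3 = 15, P4 = 107, P5 = 191

P0: E(K, 45) = 6; 52 ⊕ 6 = 50.
P1: E(K, 52) = 13; 198 ⊕ 13 = 203.
P2: E(K, 198) = 159; 198 ⊕ 159 = 89.
P3: E(K, 198) = 159; 144 ⊕ 159 = 15.
P4: E(K, 144) = 105; 2 ⊕ 105 = 107.
P5: E(K, 2) = 219; 100 ⊕ 219 = 191.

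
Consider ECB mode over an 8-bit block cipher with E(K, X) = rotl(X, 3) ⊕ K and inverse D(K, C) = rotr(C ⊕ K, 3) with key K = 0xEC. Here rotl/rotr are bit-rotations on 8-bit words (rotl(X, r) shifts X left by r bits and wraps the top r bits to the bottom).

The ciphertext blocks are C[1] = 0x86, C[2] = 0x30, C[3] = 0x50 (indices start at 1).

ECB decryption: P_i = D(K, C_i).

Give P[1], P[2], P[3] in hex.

P[1] = 0x4D, P[2] = 0x9B, P[3] = 0x97

P[1]: D(K, 0x86) = 0x4D.
P[2]: D(K, 0x30) = 0x9B.
P[3]: D(K, 0x50) = 0x97.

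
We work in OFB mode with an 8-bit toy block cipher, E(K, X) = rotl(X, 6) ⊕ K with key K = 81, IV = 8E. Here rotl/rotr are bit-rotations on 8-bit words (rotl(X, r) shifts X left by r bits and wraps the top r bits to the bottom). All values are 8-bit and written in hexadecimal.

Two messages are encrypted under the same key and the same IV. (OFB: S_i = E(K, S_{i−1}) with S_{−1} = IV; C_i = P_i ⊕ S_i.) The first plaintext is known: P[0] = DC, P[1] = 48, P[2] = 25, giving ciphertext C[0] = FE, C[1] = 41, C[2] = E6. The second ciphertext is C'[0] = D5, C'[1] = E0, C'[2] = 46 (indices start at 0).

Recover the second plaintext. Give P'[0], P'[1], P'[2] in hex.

P'[0] = F7, P'[1] = E9, P'[2] = 85

In OFB with a reused IV, both messages share the same keystream S_i, so C_i ⊕ C'_i = P_i ⊕ P'_i and thus P'_i = P_i ⊕ C_i ⊕ C'_i.
P'[0]: DC ⊕ FE ⊕ D5 = F7.
P'[1]: 48 ⊕ 41 ⊕ E0 = E9.
P'[2]: 25 ⊕ E6 ⊕ 46 = 85.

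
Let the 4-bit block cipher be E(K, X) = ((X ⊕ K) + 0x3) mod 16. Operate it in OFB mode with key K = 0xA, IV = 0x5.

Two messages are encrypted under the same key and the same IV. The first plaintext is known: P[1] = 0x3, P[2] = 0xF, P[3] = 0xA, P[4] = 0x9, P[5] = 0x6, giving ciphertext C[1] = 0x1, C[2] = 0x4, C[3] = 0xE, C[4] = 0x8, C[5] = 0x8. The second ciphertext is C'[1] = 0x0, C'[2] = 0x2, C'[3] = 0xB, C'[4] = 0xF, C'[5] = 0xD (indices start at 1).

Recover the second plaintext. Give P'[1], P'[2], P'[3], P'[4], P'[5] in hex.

P'[1] = 0x2, P'[2] = 0x9, P'[3] = 0xF, P'[4] = 0xE, P'[5] = 0x3

In OFB with a reused IV, both messages share the same keystream S_i, so C_i ⊕ C'_i = P_i ⊕ P'_i and thus P'_i = P_i ⊕ C_i ⊕ C'_i.
P'[1]: 0x3 ⊕ 0x1 ⊕ 0x0 = 0x2.
P'[2]: 0xF ⊕ 0x4 ⊕ 0x2 = 0x9.
P'[3]: 0xA ⊕ 0xE ⊕ 0xB = 0xF.
P'[4]: 0x9 ⊕ 0x8 ⊕ 0xF = 0xE.
P'[5]: 0x6 ⊕ 0x8 ⊕ 0xD = 0x3.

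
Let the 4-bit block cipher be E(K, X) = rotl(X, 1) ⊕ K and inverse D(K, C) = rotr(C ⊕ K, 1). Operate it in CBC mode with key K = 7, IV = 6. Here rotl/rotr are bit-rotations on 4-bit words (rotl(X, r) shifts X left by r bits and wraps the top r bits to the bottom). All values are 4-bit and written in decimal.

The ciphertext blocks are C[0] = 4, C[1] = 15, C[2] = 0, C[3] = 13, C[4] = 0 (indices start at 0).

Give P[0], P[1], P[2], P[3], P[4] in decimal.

CBC decryption: P_i = D(K, C_i) ⊕ C_{i−1}, with C_{−1} = IV.
P[0]: D(K, 4) = 9; 9 ⊕ 6 = 15.
P[1]: D(K, 15) = 4; 4 ⊕ 4 = 0.
P[2]: D(K, 0) = 11; 11 ⊕ 15 = 4.
P[3]: D(K, 13) = 5; 5 ⊕ 0 = 5.
P[4]: D(K, 0) = 11; 11 ⊕ 13 = 6.

P[0] = 15, P[1] = 0, P[2] = 4, P[3] = 5, P[4] = 6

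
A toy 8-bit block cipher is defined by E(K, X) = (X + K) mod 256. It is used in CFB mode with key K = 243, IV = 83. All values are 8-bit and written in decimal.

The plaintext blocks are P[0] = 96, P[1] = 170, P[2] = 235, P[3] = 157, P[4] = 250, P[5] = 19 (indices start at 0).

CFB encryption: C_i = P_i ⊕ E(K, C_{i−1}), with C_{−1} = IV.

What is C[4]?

C[4] = 42

C[0]: E(K, 83) = 70; 96 ⊕ 70 = 38.
C[1]: E(K, 38) = 25; 170 ⊕ 25 = 179.
C[2]: E(K, 179) = 166; 235 ⊕ 166 = 77.
C[3]: E(K, 77) = 64; 157 ⊕ 64 = 221.
C[4]: E(K, 221) = 208; 250 ⊕ 208 = 42.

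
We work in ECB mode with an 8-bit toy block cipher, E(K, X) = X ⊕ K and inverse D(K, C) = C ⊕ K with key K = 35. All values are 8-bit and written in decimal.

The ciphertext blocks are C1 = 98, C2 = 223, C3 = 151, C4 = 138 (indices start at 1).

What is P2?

ECB decryption: P_i = D(K, C_i).
P2: D(K, 223) = 252.

P2 = 252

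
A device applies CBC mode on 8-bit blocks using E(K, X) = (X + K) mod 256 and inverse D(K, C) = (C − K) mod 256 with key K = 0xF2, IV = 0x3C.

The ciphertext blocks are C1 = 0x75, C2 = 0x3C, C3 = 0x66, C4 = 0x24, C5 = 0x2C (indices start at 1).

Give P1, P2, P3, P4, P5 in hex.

P1 = 0xBF, P2 = 0x3F, P3 = 0x48, P4 = 0x54, P5 = 0x1E

CBC decryption: P_i = D(K, C_i) ⊕ C_{i−1}, with C_{0} = IV.
P1: D(K, 0x75) = 0x83; 0x83 ⊕ 0x3C = 0xBF.
P2: D(K, 0x3C) = 0x4A; 0x4A ⊕ 0x75 = 0x3F.
P3: D(K, 0x66) = 0x74; 0x74 ⊕ 0x3C = 0x48.
P4: D(K, 0x24) = 0x32; 0x32 ⊕ 0x66 = 0x54.
P5: D(K, 0x2C) = 0x3A; 0x3A ⊕ 0x24 = 0x1E.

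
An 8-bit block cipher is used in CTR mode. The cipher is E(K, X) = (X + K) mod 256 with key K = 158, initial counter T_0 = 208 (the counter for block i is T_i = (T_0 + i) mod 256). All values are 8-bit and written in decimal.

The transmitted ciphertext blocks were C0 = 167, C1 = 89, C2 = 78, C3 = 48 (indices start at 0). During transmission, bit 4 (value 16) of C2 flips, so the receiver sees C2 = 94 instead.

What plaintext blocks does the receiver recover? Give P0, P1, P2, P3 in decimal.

P0 = 201, P1 = 54, P2 = 46, P3 = 65

CTR decryption: S_i = E(K, T_i) where T_i is the counter for block i; P_i = C_i ⊕ S_i.
Only C2 changed, to 94. In CTR, a change in C_i flips the same bit in P_i only; the keystream is unaffected. Decrypting the received ciphertext:
P0: T = 208, S = E(K, T) = 110; 167 ⊕ 110 = 201.
P1: T = 209, S = E(K, T) = 111; 89 ⊕ 111 = 54.
P2: T = 210, S = E(K, T) = 112; 94 ⊕ 112 = 46.
P3: T = 211, S = E(K, T) = 113; 48 ⊕ 113 = 65.
Blocks that differ from the original plaintext: P2.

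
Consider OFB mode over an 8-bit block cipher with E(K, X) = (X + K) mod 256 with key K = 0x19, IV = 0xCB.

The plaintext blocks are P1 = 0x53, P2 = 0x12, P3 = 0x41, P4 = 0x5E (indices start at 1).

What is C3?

OFB encryption: S_i = E(K, S_{i−1}) with S_{0} = IV; C_i = P_i ⊕ S_i.
C1: S = E(K, 0xCB) = 0xE4; 0x53 ⊕ 0xE4 = 0xB7.
C2: S = E(K, 0xE4) = 0xFD; 0x12 ⊕ 0xFD = 0xEF.
C3: S = E(K, 0xFD) = 0x16; 0x41 ⊕ 0x16 = 0x57.

C3 = 0x57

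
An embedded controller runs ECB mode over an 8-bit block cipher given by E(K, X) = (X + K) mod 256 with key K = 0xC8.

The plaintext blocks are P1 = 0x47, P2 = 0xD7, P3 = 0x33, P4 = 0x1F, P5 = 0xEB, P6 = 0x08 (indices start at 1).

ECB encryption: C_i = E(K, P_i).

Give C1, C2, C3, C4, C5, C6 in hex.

C1: E(K, 0x47) = 0x0F.
C2: E(K, 0xD7) = 0x9F.
C3: E(K, 0x33) = 0xFB.
C4: E(K, 0x1F) = 0xE7.
C5: E(K, 0xEB) = 0xB3.
C6: E(K, 0x08) = 0xD0.

C1 = 0x0F, C2 = 0x9F, C3 = 0xFB, C4 = 0xE7, C5 = 0xB3, C6 = 0xD0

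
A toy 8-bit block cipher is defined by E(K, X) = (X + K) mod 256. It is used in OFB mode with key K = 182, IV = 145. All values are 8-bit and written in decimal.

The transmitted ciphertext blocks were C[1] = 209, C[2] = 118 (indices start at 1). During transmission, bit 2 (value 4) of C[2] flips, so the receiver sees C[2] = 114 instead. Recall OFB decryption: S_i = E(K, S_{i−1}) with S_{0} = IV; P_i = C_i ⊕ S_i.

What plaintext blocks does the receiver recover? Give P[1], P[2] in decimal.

P[1] = 150, P[2] = 143

Only C[2] changed, to 114. In OFB, a change in C_i flips the same bit in P_i only; the keystream is unaffected. Decrypting the received ciphertext:
P[1]: S = E(K, 145) = 71; 209 ⊕ 71 = 150.
P[2]: S = E(K, 71) = 253; 114 ⊕ 253 = 143.
Blocks that differ from the original plaintext: P[2].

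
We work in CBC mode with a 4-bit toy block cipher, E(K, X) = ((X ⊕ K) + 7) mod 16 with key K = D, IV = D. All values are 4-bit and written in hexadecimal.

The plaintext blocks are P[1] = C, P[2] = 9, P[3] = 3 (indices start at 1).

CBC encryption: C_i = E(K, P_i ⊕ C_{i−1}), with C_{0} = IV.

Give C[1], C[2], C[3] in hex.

C[1] = 3, C[2] = E, C[3] = 7

C[1]: P[1] ⊕ D = 1; E(K, 1) = 3.
C[2]: P[2] ⊕ 3 = A; E(K, A) = E.
C[3]: P[3] ⊕ E = D; E(K, D) = 7.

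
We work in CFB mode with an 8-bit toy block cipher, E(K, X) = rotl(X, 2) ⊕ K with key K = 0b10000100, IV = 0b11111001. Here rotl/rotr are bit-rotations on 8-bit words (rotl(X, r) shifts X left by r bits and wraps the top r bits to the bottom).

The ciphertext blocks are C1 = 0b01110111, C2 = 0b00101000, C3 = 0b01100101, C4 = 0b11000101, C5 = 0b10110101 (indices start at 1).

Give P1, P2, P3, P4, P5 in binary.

CFB decryption: P_i = C_i ⊕ E(K, C_{i−1}), with C_{0} = IV.
P1: E(K, 0b11111001) = 0b01100011; 0b01110111 ⊕ 0b01100011 = 0b00010100.
P2: E(K, 0b01110111) = 0b01011001; 0b00101000 ⊕ 0b01011001 = 0b01110001.
P3: E(K, 0b00101000) = 0b00100100; 0b01100101 ⊕ 0b00100100 = 0b01000001.
P4: E(K, 0b01100101) = 0b00010001; 0b11000101 ⊕ 0b00010001 = 0b11010100.
P5: E(K, 0b11000101) = 0b10010011; 0b10110101 ⊕ 0b10010011 = 0b00100110.

P1 = 0b00010100, P2 = 0b01110001, P3 = 0b01000001, P4 = 0b11010100, P5 = 0b00100110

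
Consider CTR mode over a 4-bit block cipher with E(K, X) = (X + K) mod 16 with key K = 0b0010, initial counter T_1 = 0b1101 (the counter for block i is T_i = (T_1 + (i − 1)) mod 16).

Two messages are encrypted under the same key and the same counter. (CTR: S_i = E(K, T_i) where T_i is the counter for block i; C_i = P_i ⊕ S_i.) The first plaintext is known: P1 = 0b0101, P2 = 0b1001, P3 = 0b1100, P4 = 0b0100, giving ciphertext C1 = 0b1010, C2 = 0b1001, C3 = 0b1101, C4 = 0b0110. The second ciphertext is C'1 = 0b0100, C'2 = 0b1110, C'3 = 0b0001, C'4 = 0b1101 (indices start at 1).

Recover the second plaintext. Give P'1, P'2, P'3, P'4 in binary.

P'1 = 0b1011, P'2 = 0b1110, P'3 = 0b0000, P'4 = 0b1111

In CTR with a reused counter, both messages share the same keystream S_i, so C_i ⊕ C'_i = P_i ⊕ P'_i and thus P'_i = P_i ⊕ C_i ⊕ C'_i.
P'1: 0b0101 ⊕ 0b1010 ⊕ 0b0100 = 0b1011.
P'2: 0b1001 ⊕ 0b1001 ⊕ 0b1110 = 0b1110.
P'3: 0b1100 ⊕ 0b1101 ⊕ 0b0001 = 0b0000.
P'4: 0b0100 ⊕ 0b0110 ⊕ 0b1101 = 0b1111.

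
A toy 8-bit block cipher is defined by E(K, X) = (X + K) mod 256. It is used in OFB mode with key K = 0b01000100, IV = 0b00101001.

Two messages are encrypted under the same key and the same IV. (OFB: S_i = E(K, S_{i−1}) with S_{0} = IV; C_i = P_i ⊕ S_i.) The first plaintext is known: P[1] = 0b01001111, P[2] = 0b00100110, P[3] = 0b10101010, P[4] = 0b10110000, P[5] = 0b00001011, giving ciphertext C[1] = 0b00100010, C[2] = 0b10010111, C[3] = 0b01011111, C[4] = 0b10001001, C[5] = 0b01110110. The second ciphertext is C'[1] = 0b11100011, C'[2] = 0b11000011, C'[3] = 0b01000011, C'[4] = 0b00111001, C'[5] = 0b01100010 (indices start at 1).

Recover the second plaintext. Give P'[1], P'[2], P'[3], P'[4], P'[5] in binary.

In OFB with a reused IV, both messages share the same keystream S_i, so C_i ⊕ C'_i = P_i ⊕ P'_i and thus P'_i = P_i ⊕ C_i ⊕ C'_i.
P'[1]: 0b01001111 ⊕ 0b00100010 ⊕ 0b11100011 = 0b10001110.
P'[2]: 0b00100110 ⊕ 0b10010111 ⊕ 0b11000011 = 0b01110010.
P'[3]: 0b10101010 ⊕ 0b01011111 ⊕ 0b01000011 = 0b10110110.
P'[4]: 0b10110000 ⊕ 0b10001001 ⊕ 0b00111001 = 0b00000000.
P'[5]: 0b00001011 ⊕ 0b01110110 ⊕ 0b01100010 = 0b00011111.

P'[1] = 0b10001110, P'[2] = 0b01110010, P'[3] = 0b10110110, P'[4] = 0b00000000, P'[5] = 0b00011111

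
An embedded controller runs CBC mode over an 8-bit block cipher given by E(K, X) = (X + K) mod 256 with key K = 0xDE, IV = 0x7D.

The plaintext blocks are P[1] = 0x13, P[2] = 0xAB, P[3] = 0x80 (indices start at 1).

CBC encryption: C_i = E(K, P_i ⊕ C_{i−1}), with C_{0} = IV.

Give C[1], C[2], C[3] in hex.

C[1] = 0x4C, C[2] = 0xC5, C[3] = 0x23

C[1]: P[1] ⊕ 0x7D = 0x6E; E(K, 0x6E) = 0x4C.
C[2]: P[2] ⊕ 0x4C = 0xE7; E(K, 0xE7) = 0xC5.
C[3]: P[3] ⊕ 0xC5 = 0x45; E(K, 0x45) = 0x23.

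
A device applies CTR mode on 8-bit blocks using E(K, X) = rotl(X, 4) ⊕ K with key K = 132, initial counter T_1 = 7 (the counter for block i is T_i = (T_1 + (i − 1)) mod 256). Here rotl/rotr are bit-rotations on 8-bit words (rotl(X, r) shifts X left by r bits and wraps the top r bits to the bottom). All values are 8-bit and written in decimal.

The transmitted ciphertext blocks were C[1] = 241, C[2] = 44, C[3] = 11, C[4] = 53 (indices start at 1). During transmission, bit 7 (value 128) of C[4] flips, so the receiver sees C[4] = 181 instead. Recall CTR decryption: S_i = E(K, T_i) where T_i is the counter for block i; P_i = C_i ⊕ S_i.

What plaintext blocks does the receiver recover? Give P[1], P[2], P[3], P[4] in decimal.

P[1] = 5, P[2] = 40, P[3] = 31, P[4] = 145

Only C[4] changed, to 181. In CTR, a change in C_i flips the same bit in P_i only; the keystream is unaffected. Decrypting the received ciphertext:
P[1]: T = 7, S = E(K, T) = 244; 241 ⊕ 244 = 5.
P[2]: T = 8, S = E(K, T) = 4; 44 ⊕ 4 = 40.
P[3]: T = 9, S = E(K, T) = 20; 11 ⊕ 20 = 31.
P[4]: T = 10, S = E(K, T) = 36; 181 ⊕ 36 = 145.
Blocks that differ from the original plaintext: P[4].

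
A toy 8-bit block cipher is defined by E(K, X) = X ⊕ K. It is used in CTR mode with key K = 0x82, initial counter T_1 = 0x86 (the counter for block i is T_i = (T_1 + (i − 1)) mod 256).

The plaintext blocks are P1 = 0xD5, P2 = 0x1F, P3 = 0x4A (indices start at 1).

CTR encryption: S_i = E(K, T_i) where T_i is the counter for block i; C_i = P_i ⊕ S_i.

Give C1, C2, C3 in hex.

C1 = 0xD1, C2 = 0x1A, C3 = 0x40

C1: T = 0x86, S = E(K, T) = 0x04; 0xD5 ⊕ 0x04 = 0xD1.
C2: T = 0x87, S = E(K, T) = 0x05; 0x1F ⊕ 0x05 = 0x1A.
C3: T = 0x88, S = E(K, T) = 0x0A; 0x4A ⊕ 0x0A = 0x40.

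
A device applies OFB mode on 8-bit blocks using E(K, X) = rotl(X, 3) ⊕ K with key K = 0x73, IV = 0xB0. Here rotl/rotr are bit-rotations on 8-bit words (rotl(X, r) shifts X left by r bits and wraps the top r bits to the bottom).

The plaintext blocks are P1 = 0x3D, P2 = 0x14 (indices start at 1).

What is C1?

C1 = 0xCB

OFB encryption: S_i = E(K, S_{i−1}) with S_{0} = IV; C_i = P_i ⊕ S_i.
C1: S = E(K, 0xB0) = 0xF6; 0x3D ⊕ 0xF6 = 0xCB.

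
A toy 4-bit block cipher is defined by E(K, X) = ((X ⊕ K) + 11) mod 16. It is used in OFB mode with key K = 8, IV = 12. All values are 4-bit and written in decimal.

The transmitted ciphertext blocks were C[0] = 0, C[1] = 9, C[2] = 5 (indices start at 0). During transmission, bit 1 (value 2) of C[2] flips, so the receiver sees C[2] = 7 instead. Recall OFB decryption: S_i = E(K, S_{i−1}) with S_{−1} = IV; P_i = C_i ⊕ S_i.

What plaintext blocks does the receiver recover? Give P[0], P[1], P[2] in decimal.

P[0] = 15, P[1] = 11, P[2] = 2

Only C[2] changed, to 7. In OFB, a change in C_i flips the same bit in P_i only; the keystream is unaffected. Decrypting the received ciphertext:
P[0]: S = E(K, 12) = 15; 0 ⊕ 15 = 15.
P[1]: S = E(K, 15) = 2; 9 ⊕ 2 = 11.
P[2]: S = E(K, 2) = 5; 7 ⊕ 5 = 2.
Blocks that differ from the original plaintext: P[2].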